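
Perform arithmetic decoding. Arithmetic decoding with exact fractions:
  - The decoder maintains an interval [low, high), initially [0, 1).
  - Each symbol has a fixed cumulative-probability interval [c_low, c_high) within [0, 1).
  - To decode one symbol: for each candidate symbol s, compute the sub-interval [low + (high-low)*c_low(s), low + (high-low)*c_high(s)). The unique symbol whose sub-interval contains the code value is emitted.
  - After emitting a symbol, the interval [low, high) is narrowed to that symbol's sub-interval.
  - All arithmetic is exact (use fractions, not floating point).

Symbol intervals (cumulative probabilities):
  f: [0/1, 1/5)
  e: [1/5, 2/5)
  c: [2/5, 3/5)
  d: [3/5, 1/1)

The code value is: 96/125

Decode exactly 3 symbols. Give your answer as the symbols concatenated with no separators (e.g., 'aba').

Step 1: interval [0/1, 1/1), width = 1/1 - 0/1 = 1/1
  'f': [0/1 + 1/1*0/1, 0/1 + 1/1*1/5) = [0/1, 1/5)
  'e': [0/1 + 1/1*1/5, 0/1 + 1/1*2/5) = [1/5, 2/5)
  'c': [0/1 + 1/1*2/5, 0/1 + 1/1*3/5) = [2/5, 3/5)
  'd': [0/1 + 1/1*3/5, 0/1 + 1/1*1/1) = [3/5, 1/1) <- contains code 96/125
  emit 'd', narrow to [3/5, 1/1)
Step 2: interval [3/5, 1/1), width = 1/1 - 3/5 = 2/5
  'f': [3/5 + 2/5*0/1, 3/5 + 2/5*1/5) = [3/5, 17/25)
  'e': [3/5 + 2/5*1/5, 3/5 + 2/5*2/5) = [17/25, 19/25)
  'c': [3/5 + 2/5*2/5, 3/5 + 2/5*3/5) = [19/25, 21/25) <- contains code 96/125
  'd': [3/5 + 2/5*3/5, 3/5 + 2/5*1/1) = [21/25, 1/1)
  emit 'c', narrow to [19/25, 21/25)
Step 3: interval [19/25, 21/25), width = 21/25 - 19/25 = 2/25
  'f': [19/25 + 2/25*0/1, 19/25 + 2/25*1/5) = [19/25, 97/125) <- contains code 96/125
  'e': [19/25 + 2/25*1/5, 19/25 + 2/25*2/5) = [97/125, 99/125)
  'c': [19/25 + 2/25*2/5, 19/25 + 2/25*3/5) = [99/125, 101/125)
  'd': [19/25 + 2/25*3/5, 19/25 + 2/25*1/1) = [101/125, 21/25)
  emit 'f', narrow to [19/25, 97/125)

Answer: dcf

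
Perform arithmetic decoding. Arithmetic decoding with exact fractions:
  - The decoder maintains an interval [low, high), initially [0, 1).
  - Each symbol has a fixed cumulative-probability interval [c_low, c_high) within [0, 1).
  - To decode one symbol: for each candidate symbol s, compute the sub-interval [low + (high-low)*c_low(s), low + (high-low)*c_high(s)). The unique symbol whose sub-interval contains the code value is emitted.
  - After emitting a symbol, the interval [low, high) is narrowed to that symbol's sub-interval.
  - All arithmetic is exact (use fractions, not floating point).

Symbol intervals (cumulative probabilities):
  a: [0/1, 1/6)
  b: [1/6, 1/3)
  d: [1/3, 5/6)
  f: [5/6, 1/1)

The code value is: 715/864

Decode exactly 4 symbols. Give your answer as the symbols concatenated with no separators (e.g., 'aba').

Answer: dffd

Derivation:
Step 1: interval [0/1, 1/1), width = 1/1 - 0/1 = 1/1
  'a': [0/1 + 1/1*0/1, 0/1 + 1/1*1/6) = [0/1, 1/6)
  'b': [0/1 + 1/1*1/6, 0/1 + 1/1*1/3) = [1/6, 1/3)
  'd': [0/1 + 1/1*1/3, 0/1 + 1/1*5/6) = [1/3, 5/6) <- contains code 715/864
  'f': [0/1 + 1/1*5/6, 0/1 + 1/1*1/1) = [5/6, 1/1)
  emit 'd', narrow to [1/3, 5/6)
Step 2: interval [1/3, 5/6), width = 5/6 - 1/3 = 1/2
  'a': [1/3 + 1/2*0/1, 1/3 + 1/2*1/6) = [1/3, 5/12)
  'b': [1/3 + 1/2*1/6, 1/3 + 1/2*1/3) = [5/12, 1/2)
  'd': [1/3 + 1/2*1/3, 1/3 + 1/2*5/6) = [1/2, 3/4)
  'f': [1/3 + 1/2*5/6, 1/3 + 1/2*1/1) = [3/4, 5/6) <- contains code 715/864
  emit 'f', narrow to [3/4, 5/6)
Step 3: interval [3/4, 5/6), width = 5/6 - 3/4 = 1/12
  'a': [3/4 + 1/12*0/1, 3/4 + 1/12*1/6) = [3/4, 55/72)
  'b': [3/4 + 1/12*1/6, 3/4 + 1/12*1/3) = [55/72, 7/9)
  'd': [3/4 + 1/12*1/3, 3/4 + 1/12*5/6) = [7/9, 59/72)
  'f': [3/4 + 1/12*5/6, 3/4 + 1/12*1/1) = [59/72, 5/6) <- contains code 715/864
  emit 'f', narrow to [59/72, 5/6)
Step 4: interval [59/72, 5/6), width = 5/6 - 59/72 = 1/72
  'a': [59/72 + 1/72*0/1, 59/72 + 1/72*1/6) = [59/72, 355/432)
  'b': [59/72 + 1/72*1/6, 59/72 + 1/72*1/3) = [355/432, 89/108)
  'd': [59/72 + 1/72*1/3, 59/72 + 1/72*5/6) = [89/108, 359/432) <- contains code 715/864
  'f': [59/72 + 1/72*5/6, 59/72 + 1/72*1/1) = [359/432, 5/6)
  emit 'd', narrow to [89/108, 359/432)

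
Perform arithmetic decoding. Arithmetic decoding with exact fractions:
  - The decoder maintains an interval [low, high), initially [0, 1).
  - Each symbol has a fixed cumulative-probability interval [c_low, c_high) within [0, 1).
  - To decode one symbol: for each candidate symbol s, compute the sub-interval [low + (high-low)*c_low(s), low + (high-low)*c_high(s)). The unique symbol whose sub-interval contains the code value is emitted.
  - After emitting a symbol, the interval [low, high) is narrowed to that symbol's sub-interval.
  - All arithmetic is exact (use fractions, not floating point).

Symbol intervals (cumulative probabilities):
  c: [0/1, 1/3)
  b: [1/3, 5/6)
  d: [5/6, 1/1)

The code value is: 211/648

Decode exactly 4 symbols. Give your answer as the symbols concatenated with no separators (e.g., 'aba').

Answer: cddc

Derivation:
Step 1: interval [0/1, 1/1), width = 1/1 - 0/1 = 1/1
  'c': [0/1 + 1/1*0/1, 0/1 + 1/1*1/3) = [0/1, 1/3) <- contains code 211/648
  'b': [0/1 + 1/1*1/3, 0/1 + 1/1*5/6) = [1/3, 5/6)
  'd': [0/1 + 1/1*5/6, 0/1 + 1/1*1/1) = [5/6, 1/1)
  emit 'c', narrow to [0/1, 1/3)
Step 2: interval [0/1, 1/3), width = 1/3 - 0/1 = 1/3
  'c': [0/1 + 1/3*0/1, 0/1 + 1/3*1/3) = [0/1, 1/9)
  'b': [0/1 + 1/3*1/3, 0/1 + 1/3*5/6) = [1/9, 5/18)
  'd': [0/1 + 1/3*5/6, 0/1 + 1/3*1/1) = [5/18, 1/3) <- contains code 211/648
  emit 'd', narrow to [5/18, 1/3)
Step 3: interval [5/18, 1/3), width = 1/3 - 5/18 = 1/18
  'c': [5/18 + 1/18*0/1, 5/18 + 1/18*1/3) = [5/18, 8/27)
  'b': [5/18 + 1/18*1/3, 5/18 + 1/18*5/6) = [8/27, 35/108)
  'd': [5/18 + 1/18*5/6, 5/18 + 1/18*1/1) = [35/108, 1/3) <- contains code 211/648
  emit 'd', narrow to [35/108, 1/3)
Step 4: interval [35/108, 1/3), width = 1/3 - 35/108 = 1/108
  'c': [35/108 + 1/108*0/1, 35/108 + 1/108*1/3) = [35/108, 53/162) <- contains code 211/648
  'b': [35/108 + 1/108*1/3, 35/108 + 1/108*5/6) = [53/162, 215/648)
  'd': [35/108 + 1/108*5/6, 35/108 + 1/108*1/1) = [215/648, 1/3)
  emit 'c', narrow to [35/108, 53/162)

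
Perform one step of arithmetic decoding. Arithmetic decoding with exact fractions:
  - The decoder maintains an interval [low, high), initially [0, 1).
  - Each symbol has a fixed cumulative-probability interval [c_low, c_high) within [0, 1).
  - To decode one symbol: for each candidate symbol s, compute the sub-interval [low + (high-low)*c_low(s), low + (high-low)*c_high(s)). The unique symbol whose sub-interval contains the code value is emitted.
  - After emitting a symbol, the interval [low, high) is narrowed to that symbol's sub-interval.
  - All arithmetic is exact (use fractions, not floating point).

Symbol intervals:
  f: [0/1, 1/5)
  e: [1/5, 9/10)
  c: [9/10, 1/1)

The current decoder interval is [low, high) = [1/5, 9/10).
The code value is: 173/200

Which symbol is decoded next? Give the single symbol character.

Answer: c

Derivation:
Interval width = high − low = 9/10 − 1/5 = 7/10
Scaled code = (code − low) / width = (173/200 − 1/5) / 7/10 = 19/20
  f: [0/1, 1/5) 
  e: [1/5, 9/10) 
  c: [9/10, 1/1) ← scaled code falls here ✓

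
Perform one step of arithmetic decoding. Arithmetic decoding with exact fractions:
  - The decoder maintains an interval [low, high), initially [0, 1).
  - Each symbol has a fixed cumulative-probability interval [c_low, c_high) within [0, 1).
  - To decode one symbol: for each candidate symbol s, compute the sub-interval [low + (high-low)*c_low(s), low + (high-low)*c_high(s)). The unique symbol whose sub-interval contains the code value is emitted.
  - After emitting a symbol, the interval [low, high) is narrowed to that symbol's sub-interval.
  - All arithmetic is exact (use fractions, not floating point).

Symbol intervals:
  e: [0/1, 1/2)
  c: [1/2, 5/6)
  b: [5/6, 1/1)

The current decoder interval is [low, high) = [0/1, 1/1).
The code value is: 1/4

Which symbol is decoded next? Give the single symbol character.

Answer: e

Derivation:
Interval width = high − low = 1/1 − 0/1 = 1/1
Scaled code = (code − low) / width = (1/4 − 0/1) / 1/1 = 1/4
  e: [0/1, 1/2) ← scaled code falls here ✓
  c: [1/2, 5/6) 
  b: [5/6, 1/1) 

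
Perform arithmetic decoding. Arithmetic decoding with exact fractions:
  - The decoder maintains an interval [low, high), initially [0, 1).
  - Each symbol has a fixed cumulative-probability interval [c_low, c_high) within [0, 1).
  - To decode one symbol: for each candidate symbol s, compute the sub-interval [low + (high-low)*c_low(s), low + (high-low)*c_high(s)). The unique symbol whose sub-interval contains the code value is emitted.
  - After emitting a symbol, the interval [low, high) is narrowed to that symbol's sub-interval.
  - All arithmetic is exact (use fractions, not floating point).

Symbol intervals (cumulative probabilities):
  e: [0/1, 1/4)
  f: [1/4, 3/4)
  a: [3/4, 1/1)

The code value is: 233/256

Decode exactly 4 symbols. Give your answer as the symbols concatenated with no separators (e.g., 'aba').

Step 1: interval [0/1, 1/1), width = 1/1 - 0/1 = 1/1
  'e': [0/1 + 1/1*0/1, 0/1 + 1/1*1/4) = [0/1, 1/4)
  'f': [0/1 + 1/1*1/4, 0/1 + 1/1*3/4) = [1/4, 3/4)
  'a': [0/1 + 1/1*3/4, 0/1 + 1/1*1/1) = [3/4, 1/1) <- contains code 233/256
  emit 'a', narrow to [3/4, 1/1)
Step 2: interval [3/4, 1/1), width = 1/1 - 3/4 = 1/4
  'e': [3/4 + 1/4*0/1, 3/4 + 1/4*1/4) = [3/4, 13/16)
  'f': [3/4 + 1/4*1/4, 3/4 + 1/4*3/4) = [13/16, 15/16) <- contains code 233/256
  'a': [3/4 + 1/4*3/4, 3/4 + 1/4*1/1) = [15/16, 1/1)
  emit 'f', narrow to [13/16, 15/16)
Step 3: interval [13/16, 15/16), width = 15/16 - 13/16 = 1/8
  'e': [13/16 + 1/8*0/1, 13/16 + 1/8*1/4) = [13/16, 27/32)
  'f': [13/16 + 1/8*1/4, 13/16 + 1/8*3/4) = [27/32, 29/32)
  'a': [13/16 + 1/8*3/4, 13/16 + 1/8*1/1) = [29/32, 15/16) <- contains code 233/256
  emit 'a', narrow to [29/32, 15/16)
Step 4: interval [29/32, 15/16), width = 15/16 - 29/32 = 1/32
  'e': [29/32 + 1/32*0/1, 29/32 + 1/32*1/4) = [29/32, 117/128) <- contains code 233/256
  'f': [29/32 + 1/32*1/4, 29/32 + 1/32*3/4) = [117/128, 119/128)
  'a': [29/32 + 1/32*3/4, 29/32 + 1/32*1/1) = [119/128, 15/16)
  emit 'e', narrow to [29/32, 117/128)

Answer: afae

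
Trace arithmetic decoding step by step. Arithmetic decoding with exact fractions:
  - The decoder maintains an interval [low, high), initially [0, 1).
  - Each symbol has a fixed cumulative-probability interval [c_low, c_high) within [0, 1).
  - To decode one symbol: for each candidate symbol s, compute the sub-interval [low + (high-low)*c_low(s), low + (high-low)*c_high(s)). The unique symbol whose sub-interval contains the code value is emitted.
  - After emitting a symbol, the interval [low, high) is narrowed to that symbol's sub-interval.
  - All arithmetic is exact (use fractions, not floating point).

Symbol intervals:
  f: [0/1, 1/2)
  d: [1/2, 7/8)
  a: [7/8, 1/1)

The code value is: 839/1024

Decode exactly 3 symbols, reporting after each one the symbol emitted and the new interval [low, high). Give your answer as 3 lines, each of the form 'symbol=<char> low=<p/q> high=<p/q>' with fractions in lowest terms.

Step 1: interval [0/1, 1/1), width = 1/1 - 0/1 = 1/1
  'f': [0/1 + 1/1*0/1, 0/1 + 1/1*1/2) = [0/1, 1/2)
  'd': [0/1 + 1/1*1/2, 0/1 + 1/1*7/8) = [1/2, 7/8) <- contains code 839/1024
  'a': [0/1 + 1/1*7/8, 0/1 + 1/1*1/1) = [7/8, 1/1)
  emit 'd', narrow to [1/2, 7/8)
Step 2: interval [1/2, 7/8), width = 7/8 - 1/2 = 3/8
  'f': [1/2 + 3/8*0/1, 1/2 + 3/8*1/2) = [1/2, 11/16)
  'd': [1/2 + 3/8*1/2, 1/2 + 3/8*7/8) = [11/16, 53/64) <- contains code 839/1024
  'a': [1/2 + 3/8*7/8, 1/2 + 3/8*1/1) = [53/64, 7/8)
  emit 'd', narrow to [11/16, 53/64)
Step 3: interval [11/16, 53/64), width = 53/64 - 11/16 = 9/64
  'f': [11/16 + 9/64*0/1, 11/16 + 9/64*1/2) = [11/16, 97/128)
  'd': [11/16 + 9/64*1/2, 11/16 + 9/64*7/8) = [97/128, 415/512)
  'a': [11/16 + 9/64*7/8, 11/16 + 9/64*1/1) = [415/512, 53/64) <- contains code 839/1024
  emit 'a', narrow to [415/512, 53/64)

Answer: symbol=d low=1/2 high=7/8
symbol=d low=11/16 high=53/64
symbol=a low=415/512 high=53/64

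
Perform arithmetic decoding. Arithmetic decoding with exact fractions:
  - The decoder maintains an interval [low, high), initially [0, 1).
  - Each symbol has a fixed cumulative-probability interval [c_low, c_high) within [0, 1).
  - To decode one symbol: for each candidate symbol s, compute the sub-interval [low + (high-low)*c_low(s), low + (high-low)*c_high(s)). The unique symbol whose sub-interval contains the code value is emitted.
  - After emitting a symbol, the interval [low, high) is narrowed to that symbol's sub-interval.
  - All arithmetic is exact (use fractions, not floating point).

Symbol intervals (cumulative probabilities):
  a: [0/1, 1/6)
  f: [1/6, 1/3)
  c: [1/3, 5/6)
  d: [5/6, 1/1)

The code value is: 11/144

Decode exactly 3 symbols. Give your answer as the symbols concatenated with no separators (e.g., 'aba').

Answer: acf

Derivation:
Step 1: interval [0/1, 1/1), width = 1/1 - 0/1 = 1/1
  'a': [0/1 + 1/1*0/1, 0/1 + 1/1*1/6) = [0/1, 1/6) <- contains code 11/144
  'f': [0/1 + 1/1*1/6, 0/1 + 1/1*1/3) = [1/6, 1/3)
  'c': [0/1 + 1/1*1/3, 0/1 + 1/1*5/6) = [1/3, 5/6)
  'd': [0/1 + 1/1*5/6, 0/1 + 1/1*1/1) = [5/6, 1/1)
  emit 'a', narrow to [0/1, 1/6)
Step 2: interval [0/1, 1/6), width = 1/6 - 0/1 = 1/6
  'a': [0/1 + 1/6*0/1, 0/1 + 1/6*1/6) = [0/1, 1/36)
  'f': [0/1 + 1/6*1/6, 0/1 + 1/6*1/3) = [1/36, 1/18)
  'c': [0/1 + 1/6*1/3, 0/1 + 1/6*5/6) = [1/18, 5/36) <- contains code 11/144
  'd': [0/1 + 1/6*5/6, 0/1 + 1/6*1/1) = [5/36, 1/6)
  emit 'c', narrow to [1/18, 5/36)
Step 3: interval [1/18, 5/36), width = 5/36 - 1/18 = 1/12
  'a': [1/18 + 1/12*0/1, 1/18 + 1/12*1/6) = [1/18, 5/72)
  'f': [1/18 + 1/12*1/6, 1/18 + 1/12*1/3) = [5/72, 1/12) <- contains code 11/144
  'c': [1/18 + 1/12*1/3, 1/18 + 1/12*5/6) = [1/12, 1/8)
  'd': [1/18 + 1/12*5/6, 1/18 + 1/12*1/1) = [1/8, 5/36)
  emit 'f', narrow to [5/72, 1/12)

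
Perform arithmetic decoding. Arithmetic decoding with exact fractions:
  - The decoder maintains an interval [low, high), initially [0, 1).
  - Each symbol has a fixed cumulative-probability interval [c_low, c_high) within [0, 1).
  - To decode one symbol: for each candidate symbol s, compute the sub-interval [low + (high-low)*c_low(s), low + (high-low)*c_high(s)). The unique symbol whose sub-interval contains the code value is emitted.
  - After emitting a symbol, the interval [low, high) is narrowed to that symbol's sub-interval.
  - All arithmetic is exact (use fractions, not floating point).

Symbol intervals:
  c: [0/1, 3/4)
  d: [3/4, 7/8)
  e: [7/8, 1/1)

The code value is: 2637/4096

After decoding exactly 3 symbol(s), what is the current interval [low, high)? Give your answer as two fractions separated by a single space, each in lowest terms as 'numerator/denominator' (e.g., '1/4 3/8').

Answer: 81/128 165/256

Derivation:
Step 1: interval [0/1, 1/1), width = 1/1 - 0/1 = 1/1
  'c': [0/1 + 1/1*0/1, 0/1 + 1/1*3/4) = [0/1, 3/4) <- contains code 2637/4096
  'd': [0/1 + 1/1*3/4, 0/1 + 1/1*7/8) = [3/4, 7/8)
  'e': [0/1 + 1/1*7/8, 0/1 + 1/1*1/1) = [7/8, 1/1)
  emit 'c', narrow to [0/1, 3/4)
Step 2: interval [0/1, 3/4), width = 3/4 - 0/1 = 3/4
  'c': [0/1 + 3/4*0/1, 0/1 + 3/4*3/4) = [0/1, 9/16)
  'd': [0/1 + 3/4*3/4, 0/1 + 3/4*7/8) = [9/16, 21/32) <- contains code 2637/4096
  'e': [0/1 + 3/4*7/8, 0/1 + 3/4*1/1) = [21/32, 3/4)
  emit 'd', narrow to [9/16, 21/32)
Step 3: interval [9/16, 21/32), width = 21/32 - 9/16 = 3/32
  'c': [9/16 + 3/32*0/1, 9/16 + 3/32*3/4) = [9/16, 81/128)
  'd': [9/16 + 3/32*3/4, 9/16 + 3/32*7/8) = [81/128, 165/256) <- contains code 2637/4096
  'e': [9/16 + 3/32*7/8, 9/16 + 3/32*1/1) = [165/256, 21/32)
  emit 'd', narrow to [81/128, 165/256)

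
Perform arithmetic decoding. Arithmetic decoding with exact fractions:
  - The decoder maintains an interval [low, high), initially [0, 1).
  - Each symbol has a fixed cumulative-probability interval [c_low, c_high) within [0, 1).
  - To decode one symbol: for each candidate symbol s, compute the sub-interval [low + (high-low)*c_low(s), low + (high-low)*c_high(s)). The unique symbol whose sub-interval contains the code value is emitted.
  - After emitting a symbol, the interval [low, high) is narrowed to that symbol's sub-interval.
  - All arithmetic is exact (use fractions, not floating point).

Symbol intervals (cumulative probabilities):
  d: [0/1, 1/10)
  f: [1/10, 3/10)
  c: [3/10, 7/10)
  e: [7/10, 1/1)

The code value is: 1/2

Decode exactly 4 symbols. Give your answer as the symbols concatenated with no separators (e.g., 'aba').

Answer: cccc

Derivation:
Step 1: interval [0/1, 1/1), width = 1/1 - 0/1 = 1/1
  'd': [0/1 + 1/1*0/1, 0/1 + 1/1*1/10) = [0/1, 1/10)
  'f': [0/1 + 1/1*1/10, 0/1 + 1/1*3/10) = [1/10, 3/10)
  'c': [0/1 + 1/1*3/10, 0/1 + 1/1*7/10) = [3/10, 7/10) <- contains code 1/2
  'e': [0/1 + 1/1*7/10, 0/1 + 1/1*1/1) = [7/10, 1/1)
  emit 'c', narrow to [3/10, 7/10)
Step 2: interval [3/10, 7/10), width = 7/10 - 3/10 = 2/5
  'd': [3/10 + 2/5*0/1, 3/10 + 2/5*1/10) = [3/10, 17/50)
  'f': [3/10 + 2/5*1/10, 3/10 + 2/5*3/10) = [17/50, 21/50)
  'c': [3/10 + 2/5*3/10, 3/10 + 2/5*7/10) = [21/50, 29/50) <- contains code 1/2
  'e': [3/10 + 2/5*7/10, 3/10 + 2/5*1/1) = [29/50, 7/10)
  emit 'c', narrow to [21/50, 29/50)
Step 3: interval [21/50, 29/50), width = 29/50 - 21/50 = 4/25
  'd': [21/50 + 4/25*0/1, 21/50 + 4/25*1/10) = [21/50, 109/250)
  'f': [21/50 + 4/25*1/10, 21/50 + 4/25*3/10) = [109/250, 117/250)
  'c': [21/50 + 4/25*3/10, 21/50 + 4/25*7/10) = [117/250, 133/250) <- contains code 1/2
  'e': [21/50 + 4/25*7/10, 21/50 + 4/25*1/1) = [133/250, 29/50)
  emit 'c', narrow to [117/250, 133/250)
Step 4: interval [117/250, 133/250), width = 133/250 - 117/250 = 8/125
  'd': [117/250 + 8/125*0/1, 117/250 + 8/125*1/10) = [117/250, 593/1250)
  'f': [117/250 + 8/125*1/10, 117/250 + 8/125*3/10) = [593/1250, 609/1250)
  'c': [117/250 + 8/125*3/10, 117/250 + 8/125*7/10) = [609/1250, 641/1250) <- contains code 1/2
  'e': [117/250 + 8/125*7/10, 117/250 + 8/125*1/1) = [641/1250, 133/250)
  emit 'c', narrow to [609/1250, 641/1250)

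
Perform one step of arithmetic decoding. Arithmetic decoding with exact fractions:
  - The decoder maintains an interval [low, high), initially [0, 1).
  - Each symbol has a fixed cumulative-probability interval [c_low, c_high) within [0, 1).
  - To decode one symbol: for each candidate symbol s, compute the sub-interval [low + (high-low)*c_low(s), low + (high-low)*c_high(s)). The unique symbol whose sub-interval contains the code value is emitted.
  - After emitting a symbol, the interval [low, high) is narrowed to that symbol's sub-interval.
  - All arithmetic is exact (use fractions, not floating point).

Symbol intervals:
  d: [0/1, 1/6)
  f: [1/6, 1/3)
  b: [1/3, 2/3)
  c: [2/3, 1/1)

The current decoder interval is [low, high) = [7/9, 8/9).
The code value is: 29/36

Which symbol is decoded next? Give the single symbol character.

Interval width = high − low = 8/9 − 7/9 = 1/9
Scaled code = (code − low) / width = (29/36 − 7/9) / 1/9 = 1/4
  d: [0/1, 1/6) 
  f: [1/6, 1/3) ← scaled code falls here ✓
  b: [1/3, 2/3) 
  c: [2/3, 1/1) 

Answer: f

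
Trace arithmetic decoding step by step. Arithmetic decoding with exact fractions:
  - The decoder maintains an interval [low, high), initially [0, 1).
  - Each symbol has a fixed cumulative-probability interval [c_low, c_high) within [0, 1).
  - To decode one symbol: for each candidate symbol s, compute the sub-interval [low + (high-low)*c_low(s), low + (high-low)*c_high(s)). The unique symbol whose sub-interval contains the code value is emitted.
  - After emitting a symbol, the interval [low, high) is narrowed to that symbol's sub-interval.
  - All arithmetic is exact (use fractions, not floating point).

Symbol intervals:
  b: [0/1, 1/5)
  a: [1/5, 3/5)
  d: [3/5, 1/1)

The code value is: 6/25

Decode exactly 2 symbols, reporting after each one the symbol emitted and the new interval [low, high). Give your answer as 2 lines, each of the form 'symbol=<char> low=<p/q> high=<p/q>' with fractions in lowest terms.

Answer: symbol=a low=1/5 high=3/5
symbol=b low=1/5 high=7/25

Derivation:
Step 1: interval [0/1, 1/1), width = 1/1 - 0/1 = 1/1
  'b': [0/1 + 1/1*0/1, 0/1 + 1/1*1/5) = [0/1, 1/5)
  'a': [0/1 + 1/1*1/5, 0/1 + 1/1*3/5) = [1/5, 3/5) <- contains code 6/25
  'd': [0/1 + 1/1*3/5, 0/1 + 1/1*1/1) = [3/5, 1/1)
  emit 'a', narrow to [1/5, 3/5)
Step 2: interval [1/5, 3/5), width = 3/5 - 1/5 = 2/5
  'b': [1/5 + 2/5*0/1, 1/5 + 2/5*1/5) = [1/5, 7/25) <- contains code 6/25
  'a': [1/5 + 2/5*1/5, 1/5 + 2/5*3/5) = [7/25, 11/25)
  'd': [1/5 + 2/5*3/5, 1/5 + 2/5*1/1) = [11/25, 3/5)
  emit 'b', narrow to [1/5, 7/25)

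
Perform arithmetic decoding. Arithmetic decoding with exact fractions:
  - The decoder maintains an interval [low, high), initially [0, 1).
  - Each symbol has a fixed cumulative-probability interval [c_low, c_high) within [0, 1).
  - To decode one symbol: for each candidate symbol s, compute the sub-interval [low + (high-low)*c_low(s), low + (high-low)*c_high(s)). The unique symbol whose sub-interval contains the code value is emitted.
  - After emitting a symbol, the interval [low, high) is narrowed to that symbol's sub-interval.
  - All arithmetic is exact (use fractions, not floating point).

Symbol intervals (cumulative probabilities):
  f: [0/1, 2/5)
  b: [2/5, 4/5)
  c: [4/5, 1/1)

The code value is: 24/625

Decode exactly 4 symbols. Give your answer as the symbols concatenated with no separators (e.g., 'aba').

Answer: fffb

Derivation:
Step 1: interval [0/1, 1/1), width = 1/1 - 0/1 = 1/1
  'f': [0/1 + 1/1*0/1, 0/1 + 1/1*2/5) = [0/1, 2/5) <- contains code 24/625
  'b': [0/1 + 1/1*2/5, 0/1 + 1/1*4/5) = [2/5, 4/5)
  'c': [0/1 + 1/1*4/5, 0/1 + 1/1*1/1) = [4/5, 1/1)
  emit 'f', narrow to [0/1, 2/5)
Step 2: interval [0/1, 2/5), width = 2/5 - 0/1 = 2/5
  'f': [0/1 + 2/5*0/1, 0/1 + 2/5*2/5) = [0/1, 4/25) <- contains code 24/625
  'b': [0/1 + 2/5*2/5, 0/1 + 2/5*4/5) = [4/25, 8/25)
  'c': [0/1 + 2/5*4/5, 0/1 + 2/5*1/1) = [8/25, 2/5)
  emit 'f', narrow to [0/1, 4/25)
Step 3: interval [0/1, 4/25), width = 4/25 - 0/1 = 4/25
  'f': [0/1 + 4/25*0/1, 0/1 + 4/25*2/5) = [0/1, 8/125) <- contains code 24/625
  'b': [0/1 + 4/25*2/5, 0/1 + 4/25*4/5) = [8/125, 16/125)
  'c': [0/1 + 4/25*4/5, 0/1 + 4/25*1/1) = [16/125, 4/25)
  emit 'f', narrow to [0/1, 8/125)
Step 4: interval [0/1, 8/125), width = 8/125 - 0/1 = 8/125
  'f': [0/1 + 8/125*0/1, 0/1 + 8/125*2/5) = [0/1, 16/625)
  'b': [0/1 + 8/125*2/5, 0/1 + 8/125*4/5) = [16/625, 32/625) <- contains code 24/625
  'c': [0/1 + 8/125*4/5, 0/1 + 8/125*1/1) = [32/625, 8/125)
  emit 'b', narrow to [16/625, 32/625)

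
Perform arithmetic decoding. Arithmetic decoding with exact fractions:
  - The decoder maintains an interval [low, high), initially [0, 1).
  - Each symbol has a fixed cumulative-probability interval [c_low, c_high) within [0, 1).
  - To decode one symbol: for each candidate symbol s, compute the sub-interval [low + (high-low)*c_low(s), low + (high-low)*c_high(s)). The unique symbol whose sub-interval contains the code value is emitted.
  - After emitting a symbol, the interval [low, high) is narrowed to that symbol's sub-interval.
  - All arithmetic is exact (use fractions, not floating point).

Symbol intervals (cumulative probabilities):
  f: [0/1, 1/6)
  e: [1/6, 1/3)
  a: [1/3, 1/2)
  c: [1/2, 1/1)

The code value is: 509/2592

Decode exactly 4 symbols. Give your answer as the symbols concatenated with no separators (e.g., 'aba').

Step 1: interval [0/1, 1/1), width = 1/1 - 0/1 = 1/1
  'f': [0/1 + 1/1*0/1, 0/1 + 1/1*1/6) = [0/1, 1/6)
  'e': [0/1 + 1/1*1/6, 0/1 + 1/1*1/3) = [1/6, 1/3) <- contains code 509/2592
  'a': [0/1 + 1/1*1/3, 0/1 + 1/1*1/2) = [1/3, 1/2)
  'c': [0/1 + 1/1*1/2, 0/1 + 1/1*1/1) = [1/2, 1/1)
  emit 'e', narrow to [1/6, 1/3)
Step 2: interval [1/6, 1/3), width = 1/3 - 1/6 = 1/6
  'f': [1/6 + 1/6*0/1, 1/6 + 1/6*1/6) = [1/6, 7/36)
  'e': [1/6 + 1/6*1/6, 1/6 + 1/6*1/3) = [7/36, 2/9) <- contains code 509/2592
  'a': [1/6 + 1/6*1/3, 1/6 + 1/6*1/2) = [2/9, 1/4)
  'c': [1/6 + 1/6*1/2, 1/6 + 1/6*1/1) = [1/4, 1/3)
  emit 'e', narrow to [7/36, 2/9)
Step 3: interval [7/36, 2/9), width = 2/9 - 7/36 = 1/36
  'f': [7/36 + 1/36*0/1, 7/36 + 1/36*1/6) = [7/36, 43/216) <- contains code 509/2592
  'e': [7/36 + 1/36*1/6, 7/36 + 1/36*1/3) = [43/216, 11/54)
  'a': [7/36 + 1/36*1/3, 7/36 + 1/36*1/2) = [11/54, 5/24)
  'c': [7/36 + 1/36*1/2, 7/36 + 1/36*1/1) = [5/24, 2/9)
  emit 'f', narrow to [7/36, 43/216)
Step 4: interval [7/36, 43/216), width = 43/216 - 7/36 = 1/216
  'f': [7/36 + 1/216*0/1, 7/36 + 1/216*1/6) = [7/36, 253/1296)
  'e': [7/36 + 1/216*1/6, 7/36 + 1/216*1/3) = [253/1296, 127/648)
  'a': [7/36 + 1/216*1/3, 7/36 + 1/216*1/2) = [127/648, 85/432) <- contains code 509/2592
  'c': [7/36 + 1/216*1/2, 7/36 + 1/216*1/1) = [85/432, 43/216)
  emit 'a', narrow to [127/648, 85/432)

Answer: eefa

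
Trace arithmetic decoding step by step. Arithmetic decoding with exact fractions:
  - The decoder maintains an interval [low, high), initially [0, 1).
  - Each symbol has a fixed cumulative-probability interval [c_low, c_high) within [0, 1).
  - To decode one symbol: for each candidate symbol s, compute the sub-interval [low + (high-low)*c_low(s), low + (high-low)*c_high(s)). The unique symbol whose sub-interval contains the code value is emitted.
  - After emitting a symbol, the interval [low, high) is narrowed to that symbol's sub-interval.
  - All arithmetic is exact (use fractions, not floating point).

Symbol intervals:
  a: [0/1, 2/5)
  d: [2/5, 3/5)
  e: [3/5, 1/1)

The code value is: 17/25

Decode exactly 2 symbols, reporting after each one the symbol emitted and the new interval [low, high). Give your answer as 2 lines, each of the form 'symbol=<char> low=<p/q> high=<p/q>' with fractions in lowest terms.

Step 1: interval [0/1, 1/1), width = 1/1 - 0/1 = 1/1
  'a': [0/1 + 1/1*0/1, 0/1 + 1/1*2/5) = [0/1, 2/5)
  'd': [0/1 + 1/1*2/5, 0/1 + 1/1*3/5) = [2/5, 3/5)
  'e': [0/1 + 1/1*3/5, 0/1 + 1/1*1/1) = [3/5, 1/1) <- contains code 17/25
  emit 'e', narrow to [3/5, 1/1)
Step 2: interval [3/5, 1/1), width = 1/1 - 3/5 = 2/5
  'a': [3/5 + 2/5*0/1, 3/5 + 2/5*2/5) = [3/5, 19/25) <- contains code 17/25
  'd': [3/5 + 2/5*2/5, 3/5 + 2/5*3/5) = [19/25, 21/25)
  'e': [3/5 + 2/5*3/5, 3/5 + 2/5*1/1) = [21/25, 1/1)
  emit 'a', narrow to [3/5, 19/25)

Answer: symbol=e low=3/5 high=1/1
symbol=a low=3/5 high=19/25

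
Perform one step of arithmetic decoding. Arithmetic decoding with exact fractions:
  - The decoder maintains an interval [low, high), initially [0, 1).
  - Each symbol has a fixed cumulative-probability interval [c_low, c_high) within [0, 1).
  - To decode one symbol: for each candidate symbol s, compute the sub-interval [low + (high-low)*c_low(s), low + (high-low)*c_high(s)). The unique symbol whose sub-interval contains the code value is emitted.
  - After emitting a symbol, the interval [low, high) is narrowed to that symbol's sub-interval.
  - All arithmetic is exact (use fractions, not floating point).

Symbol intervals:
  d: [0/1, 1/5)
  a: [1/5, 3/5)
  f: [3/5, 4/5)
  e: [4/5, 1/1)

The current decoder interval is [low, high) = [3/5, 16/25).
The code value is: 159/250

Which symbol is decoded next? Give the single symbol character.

Answer: e

Derivation:
Interval width = high − low = 16/25 − 3/5 = 1/25
Scaled code = (code − low) / width = (159/250 − 3/5) / 1/25 = 9/10
  d: [0/1, 1/5) 
  a: [1/5, 3/5) 
  f: [3/5, 4/5) 
  e: [4/5, 1/1) ← scaled code falls here ✓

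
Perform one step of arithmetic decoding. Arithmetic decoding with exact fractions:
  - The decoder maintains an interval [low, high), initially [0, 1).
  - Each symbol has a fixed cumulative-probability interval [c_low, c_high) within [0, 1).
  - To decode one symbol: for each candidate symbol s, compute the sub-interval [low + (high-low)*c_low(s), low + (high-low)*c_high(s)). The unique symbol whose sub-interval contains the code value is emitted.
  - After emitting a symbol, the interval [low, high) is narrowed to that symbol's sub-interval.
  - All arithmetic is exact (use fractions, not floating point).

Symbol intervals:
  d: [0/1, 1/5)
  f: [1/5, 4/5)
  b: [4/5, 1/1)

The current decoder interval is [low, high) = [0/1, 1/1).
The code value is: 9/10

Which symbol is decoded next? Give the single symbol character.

Interval width = high − low = 1/1 − 0/1 = 1/1
Scaled code = (code − low) / width = (9/10 − 0/1) / 1/1 = 9/10
  d: [0/1, 1/5) 
  f: [1/5, 4/5) 
  b: [4/5, 1/1) ← scaled code falls here ✓

Answer: b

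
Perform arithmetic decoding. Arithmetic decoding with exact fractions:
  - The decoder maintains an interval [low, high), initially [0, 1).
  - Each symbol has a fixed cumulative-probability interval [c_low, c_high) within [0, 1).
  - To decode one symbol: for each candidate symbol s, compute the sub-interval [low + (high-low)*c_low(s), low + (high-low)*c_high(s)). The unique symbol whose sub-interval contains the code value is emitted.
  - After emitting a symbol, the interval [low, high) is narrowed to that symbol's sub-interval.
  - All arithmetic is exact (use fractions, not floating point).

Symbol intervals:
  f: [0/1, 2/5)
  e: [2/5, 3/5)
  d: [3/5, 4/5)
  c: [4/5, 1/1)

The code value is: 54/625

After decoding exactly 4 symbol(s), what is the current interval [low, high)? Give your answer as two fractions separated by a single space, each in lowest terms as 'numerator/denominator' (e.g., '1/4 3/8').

Answer: 52/625 56/625

Derivation:
Step 1: interval [0/1, 1/1), width = 1/1 - 0/1 = 1/1
  'f': [0/1 + 1/1*0/1, 0/1 + 1/1*2/5) = [0/1, 2/5) <- contains code 54/625
  'e': [0/1 + 1/1*2/5, 0/1 + 1/1*3/5) = [2/5, 3/5)
  'd': [0/1 + 1/1*3/5, 0/1 + 1/1*4/5) = [3/5, 4/5)
  'c': [0/1 + 1/1*4/5, 0/1 + 1/1*1/1) = [4/5, 1/1)
  emit 'f', narrow to [0/1, 2/5)
Step 2: interval [0/1, 2/5), width = 2/5 - 0/1 = 2/5
  'f': [0/1 + 2/5*0/1, 0/1 + 2/5*2/5) = [0/1, 4/25) <- contains code 54/625
  'e': [0/1 + 2/5*2/5, 0/1 + 2/5*3/5) = [4/25, 6/25)
  'd': [0/1 + 2/5*3/5, 0/1 + 2/5*4/5) = [6/25, 8/25)
  'c': [0/1 + 2/5*4/5, 0/1 + 2/5*1/1) = [8/25, 2/5)
  emit 'f', narrow to [0/1, 4/25)
Step 3: interval [0/1, 4/25), width = 4/25 - 0/1 = 4/25
  'f': [0/1 + 4/25*0/1, 0/1 + 4/25*2/5) = [0/1, 8/125)
  'e': [0/1 + 4/25*2/5, 0/1 + 4/25*3/5) = [8/125, 12/125) <- contains code 54/625
  'd': [0/1 + 4/25*3/5, 0/1 + 4/25*4/5) = [12/125, 16/125)
  'c': [0/1 + 4/25*4/5, 0/1 + 4/25*1/1) = [16/125, 4/25)
  emit 'e', narrow to [8/125, 12/125)
Step 4: interval [8/125, 12/125), width = 12/125 - 8/125 = 4/125
  'f': [8/125 + 4/125*0/1, 8/125 + 4/125*2/5) = [8/125, 48/625)
  'e': [8/125 + 4/125*2/5, 8/125 + 4/125*3/5) = [48/625, 52/625)
  'd': [8/125 + 4/125*3/5, 8/125 + 4/125*4/5) = [52/625, 56/625) <- contains code 54/625
  'c': [8/125 + 4/125*4/5, 8/125 + 4/125*1/1) = [56/625, 12/125)
  emit 'd', narrow to [52/625, 56/625)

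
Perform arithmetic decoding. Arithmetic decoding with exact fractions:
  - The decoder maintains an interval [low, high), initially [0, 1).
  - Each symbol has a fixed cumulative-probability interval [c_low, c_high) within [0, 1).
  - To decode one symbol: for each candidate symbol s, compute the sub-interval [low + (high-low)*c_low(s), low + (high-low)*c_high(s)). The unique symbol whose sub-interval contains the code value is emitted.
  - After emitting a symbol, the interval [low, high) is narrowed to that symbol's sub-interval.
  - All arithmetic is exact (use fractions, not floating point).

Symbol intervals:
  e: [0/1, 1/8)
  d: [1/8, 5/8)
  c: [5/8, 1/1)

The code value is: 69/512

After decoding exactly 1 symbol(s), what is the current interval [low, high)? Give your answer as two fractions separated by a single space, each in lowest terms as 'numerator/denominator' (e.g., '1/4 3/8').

Step 1: interval [0/1, 1/1), width = 1/1 - 0/1 = 1/1
  'e': [0/1 + 1/1*0/1, 0/1 + 1/1*1/8) = [0/1, 1/8)
  'd': [0/1 + 1/1*1/8, 0/1 + 1/1*5/8) = [1/8, 5/8) <- contains code 69/512
  'c': [0/1 + 1/1*5/8, 0/1 + 1/1*1/1) = [5/8, 1/1)
  emit 'd', narrow to [1/8, 5/8)

Answer: 1/8 5/8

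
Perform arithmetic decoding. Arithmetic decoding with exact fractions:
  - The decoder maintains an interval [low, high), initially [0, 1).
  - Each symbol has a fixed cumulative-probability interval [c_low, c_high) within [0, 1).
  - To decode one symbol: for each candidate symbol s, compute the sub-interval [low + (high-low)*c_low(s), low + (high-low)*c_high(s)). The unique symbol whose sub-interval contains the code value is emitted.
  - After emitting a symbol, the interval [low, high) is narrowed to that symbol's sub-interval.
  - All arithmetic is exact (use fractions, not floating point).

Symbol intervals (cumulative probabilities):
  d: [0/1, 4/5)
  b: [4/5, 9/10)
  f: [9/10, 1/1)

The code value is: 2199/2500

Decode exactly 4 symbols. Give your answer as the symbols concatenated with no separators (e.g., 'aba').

Answer: bdff

Derivation:
Step 1: interval [0/1, 1/1), width = 1/1 - 0/1 = 1/1
  'd': [0/1 + 1/1*0/1, 0/1 + 1/1*4/5) = [0/1, 4/5)
  'b': [0/1 + 1/1*4/5, 0/1 + 1/1*9/10) = [4/5, 9/10) <- contains code 2199/2500
  'f': [0/1 + 1/1*9/10, 0/1 + 1/1*1/1) = [9/10, 1/1)
  emit 'b', narrow to [4/5, 9/10)
Step 2: interval [4/5, 9/10), width = 9/10 - 4/5 = 1/10
  'd': [4/5 + 1/10*0/1, 4/5 + 1/10*4/5) = [4/5, 22/25) <- contains code 2199/2500
  'b': [4/5 + 1/10*4/5, 4/5 + 1/10*9/10) = [22/25, 89/100)
  'f': [4/5 + 1/10*9/10, 4/5 + 1/10*1/1) = [89/100, 9/10)
  emit 'd', narrow to [4/5, 22/25)
Step 3: interval [4/5, 22/25), width = 22/25 - 4/5 = 2/25
  'd': [4/5 + 2/25*0/1, 4/5 + 2/25*4/5) = [4/5, 108/125)
  'b': [4/5 + 2/25*4/5, 4/5 + 2/25*9/10) = [108/125, 109/125)
  'f': [4/5 + 2/25*9/10, 4/5 + 2/25*1/1) = [109/125, 22/25) <- contains code 2199/2500
  emit 'f', narrow to [109/125, 22/25)
Step 4: interval [109/125, 22/25), width = 22/25 - 109/125 = 1/125
  'd': [109/125 + 1/125*0/1, 109/125 + 1/125*4/5) = [109/125, 549/625)
  'b': [109/125 + 1/125*4/5, 109/125 + 1/125*9/10) = [549/625, 1099/1250)
  'f': [109/125 + 1/125*9/10, 109/125 + 1/125*1/1) = [1099/1250, 22/25) <- contains code 2199/2500
  emit 'f', narrow to [1099/1250, 22/25)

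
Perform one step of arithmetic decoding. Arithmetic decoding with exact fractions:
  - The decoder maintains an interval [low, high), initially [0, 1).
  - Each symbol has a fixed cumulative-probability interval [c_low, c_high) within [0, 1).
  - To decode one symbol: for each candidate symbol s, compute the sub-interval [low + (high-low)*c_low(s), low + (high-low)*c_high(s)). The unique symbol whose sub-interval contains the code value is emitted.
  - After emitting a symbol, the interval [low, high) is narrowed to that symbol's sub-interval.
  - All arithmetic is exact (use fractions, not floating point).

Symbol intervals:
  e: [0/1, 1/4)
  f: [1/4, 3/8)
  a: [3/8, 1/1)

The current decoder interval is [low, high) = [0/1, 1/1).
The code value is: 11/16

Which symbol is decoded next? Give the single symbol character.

Interval width = high − low = 1/1 − 0/1 = 1/1
Scaled code = (code − low) / width = (11/16 − 0/1) / 1/1 = 11/16
  e: [0/1, 1/4) 
  f: [1/4, 3/8) 
  a: [3/8, 1/1) ← scaled code falls here ✓

Answer: a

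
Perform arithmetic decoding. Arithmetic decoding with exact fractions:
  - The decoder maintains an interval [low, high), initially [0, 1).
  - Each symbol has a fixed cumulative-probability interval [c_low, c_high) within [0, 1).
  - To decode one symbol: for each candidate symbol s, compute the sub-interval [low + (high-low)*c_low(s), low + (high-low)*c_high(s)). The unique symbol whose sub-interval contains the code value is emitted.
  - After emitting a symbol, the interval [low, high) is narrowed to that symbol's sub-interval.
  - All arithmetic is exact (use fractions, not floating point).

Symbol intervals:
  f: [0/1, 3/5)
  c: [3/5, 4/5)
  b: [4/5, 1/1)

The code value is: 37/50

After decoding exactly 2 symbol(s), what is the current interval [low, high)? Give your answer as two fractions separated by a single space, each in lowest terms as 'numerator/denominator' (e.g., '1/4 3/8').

Answer: 18/25 19/25

Derivation:
Step 1: interval [0/1, 1/1), width = 1/1 - 0/1 = 1/1
  'f': [0/1 + 1/1*0/1, 0/1 + 1/1*3/5) = [0/1, 3/5)
  'c': [0/1 + 1/1*3/5, 0/1 + 1/1*4/5) = [3/5, 4/5) <- contains code 37/50
  'b': [0/1 + 1/1*4/5, 0/1 + 1/1*1/1) = [4/5, 1/1)
  emit 'c', narrow to [3/5, 4/5)
Step 2: interval [3/5, 4/5), width = 4/5 - 3/5 = 1/5
  'f': [3/5 + 1/5*0/1, 3/5 + 1/5*3/5) = [3/5, 18/25)
  'c': [3/5 + 1/5*3/5, 3/5 + 1/5*4/5) = [18/25, 19/25) <- contains code 37/50
  'b': [3/5 + 1/5*4/5, 3/5 + 1/5*1/1) = [19/25, 4/5)
  emit 'c', narrow to [18/25, 19/25)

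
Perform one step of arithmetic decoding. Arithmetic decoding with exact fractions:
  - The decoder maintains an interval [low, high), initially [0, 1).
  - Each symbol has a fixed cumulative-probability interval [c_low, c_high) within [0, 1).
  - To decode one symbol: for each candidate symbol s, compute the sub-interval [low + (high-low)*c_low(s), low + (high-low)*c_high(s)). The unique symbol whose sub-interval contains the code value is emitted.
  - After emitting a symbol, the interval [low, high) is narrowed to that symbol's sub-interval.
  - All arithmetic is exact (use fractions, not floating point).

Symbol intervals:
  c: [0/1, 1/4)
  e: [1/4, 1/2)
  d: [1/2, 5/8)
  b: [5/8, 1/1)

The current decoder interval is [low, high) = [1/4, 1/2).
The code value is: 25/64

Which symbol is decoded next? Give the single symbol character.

Interval width = high − low = 1/2 − 1/4 = 1/4
Scaled code = (code − low) / width = (25/64 − 1/4) / 1/4 = 9/16
  c: [0/1, 1/4) 
  e: [1/4, 1/2) 
  d: [1/2, 5/8) ← scaled code falls here ✓
  b: [5/8, 1/1) 

Answer: d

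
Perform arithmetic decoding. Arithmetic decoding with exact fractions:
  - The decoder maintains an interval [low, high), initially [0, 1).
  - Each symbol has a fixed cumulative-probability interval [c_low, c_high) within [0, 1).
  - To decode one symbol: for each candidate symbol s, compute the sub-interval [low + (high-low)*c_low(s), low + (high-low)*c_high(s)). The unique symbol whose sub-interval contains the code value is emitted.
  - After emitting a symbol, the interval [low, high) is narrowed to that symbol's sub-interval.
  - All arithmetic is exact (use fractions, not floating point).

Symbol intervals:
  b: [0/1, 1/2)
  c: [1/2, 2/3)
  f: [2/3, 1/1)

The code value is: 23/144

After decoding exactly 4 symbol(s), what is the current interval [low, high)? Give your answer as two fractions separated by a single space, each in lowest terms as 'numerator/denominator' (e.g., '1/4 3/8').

Answer: 11/72 1/6

Derivation:
Step 1: interval [0/1, 1/1), width = 1/1 - 0/1 = 1/1
  'b': [0/1 + 1/1*0/1, 0/1 + 1/1*1/2) = [0/1, 1/2) <- contains code 23/144
  'c': [0/1 + 1/1*1/2, 0/1 + 1/1*2/3) = [1/2, 2/3)
  'f': [0/1 + 1/1*2/3, 0/1 + 1/1*1/1) = [2/3, 1/1)
  emit 'b', narrow to [0/1, 1/2)
Step 2: interval [0/1, 1/2), width = 1/2 - 0/1 = 1/2
  'b': [0/1 + 1/2*0/1, 0/1 + 1/2*1/2) = [0/1, 1/4) <- contains code 23/144
  'c': [0/1 + 1/2*1/2, 0/1 + 1/2*2/3) = [1/4, 1/3)
  'f': [0/1 + 1/2*2/3, 0/1 + 1/2*1/1) = [1/3, 1/2)
  emit 'b', narrow to [0/1, 1/4)
Step 3: interval [0/1, 1/4), width = 1/4 - 0/1 = 1/4
  'b': [0/1 + 1/4*0/1, 0/1 + 1/4*1/2) = [0/1, 1/8)
  'c': [0/1 + 1/4*1/2, 0/1 + 1/4*2/3) = [1/8, 1/6) <- contains code 23/144
  'f': [0/1 + 1/4*2/3, 0/1 + 1/4*1/1) = [1/6, 1/4)
  emit 'c', narrow to [1/8, 1/6)
Step 4: interval [1/8, 1/6), width = 1/6 - 1/8 = 1/24
  'b': [1/8 + 1/24*0/1, 1/8 + 1/24*1/2) = [1/8, 7/48)
  'c': [1/8 + 1/24*1/2, 1/8 + 1/24*2/3) = [7/48, 11/72)
  'f': [1/8 + 1/24*2/3, 1/8 + 1/24*1/1) = [11/72, 1/6) <- contains code 23/144
  emit 'f', narrow to [11/72, 1/6)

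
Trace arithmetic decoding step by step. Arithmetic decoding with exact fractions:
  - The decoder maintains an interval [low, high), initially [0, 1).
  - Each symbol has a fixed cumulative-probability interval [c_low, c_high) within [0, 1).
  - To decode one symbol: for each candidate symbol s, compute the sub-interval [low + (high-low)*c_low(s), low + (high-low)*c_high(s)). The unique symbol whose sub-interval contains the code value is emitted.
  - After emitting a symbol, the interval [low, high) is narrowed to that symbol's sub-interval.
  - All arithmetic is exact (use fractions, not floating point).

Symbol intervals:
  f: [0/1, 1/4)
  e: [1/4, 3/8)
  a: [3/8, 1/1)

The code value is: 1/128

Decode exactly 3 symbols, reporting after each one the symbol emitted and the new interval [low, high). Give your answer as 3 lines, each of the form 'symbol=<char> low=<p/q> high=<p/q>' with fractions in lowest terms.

Answer: symbol=f low=0/1 high=1/4
symbol=f low=0/1 high=1/16
symbol=f low=0/1 high=1/64

Derivation:
Step 1: interval [0/1, 1/1), width = 1/1 - 0/1 = 1/1
  'f': [0/1 + 1/1*0/1, 0/1 + 1/1*1/4) = [0/1, 1/4) <- contains code 1/128
  'e': [0/1 + 1/1*1/4, 0/1 + 1/1*3/8) = [1/4, 3/8)
  'a': [0/1 + 1/1*3/8, 0/1 + 1/1*1/1) = [3/8, 1/1)
  emit 'f', narrow to [0/1, 1/4)
Step 2: interval [0/1, 1/4), width = 1/4 - 0/1 = 1/4
  'f': [0/1 + 1/4*0/1, 0/1 + 1/4*1/4) = [0/1, 1/16) <- contains code 1/128
  'e': [0/1 + 1/4*1/4, 0/1 + 1/4*3/8) = [1/16, 3/32)
  'a': [0/1 + 1/4*3/8, 0/1 + 1/4*1/1) = [3/32, 1/4)
  emit 'f', narrow to [0/1, 1/16)
Step 3: interval [0/1, 1/16), width = 1/16 - 0/1 = 1/16
  'f': [0/1 + 1/16*0/1, 0/1 + 1/16*1/4) = [0/1, 1/64) <- contains code 1/128
  'e': [0/1 + 1/16*1/4, 0/1 + 1/16*3/8) = [1/64, 3/128)
  'a': [0/1 + 1/16*3/8, 0/1 + 1/16*1/1) = [3/128, 1/16)
  emit 'f', narrow to [0/1, 1/64)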